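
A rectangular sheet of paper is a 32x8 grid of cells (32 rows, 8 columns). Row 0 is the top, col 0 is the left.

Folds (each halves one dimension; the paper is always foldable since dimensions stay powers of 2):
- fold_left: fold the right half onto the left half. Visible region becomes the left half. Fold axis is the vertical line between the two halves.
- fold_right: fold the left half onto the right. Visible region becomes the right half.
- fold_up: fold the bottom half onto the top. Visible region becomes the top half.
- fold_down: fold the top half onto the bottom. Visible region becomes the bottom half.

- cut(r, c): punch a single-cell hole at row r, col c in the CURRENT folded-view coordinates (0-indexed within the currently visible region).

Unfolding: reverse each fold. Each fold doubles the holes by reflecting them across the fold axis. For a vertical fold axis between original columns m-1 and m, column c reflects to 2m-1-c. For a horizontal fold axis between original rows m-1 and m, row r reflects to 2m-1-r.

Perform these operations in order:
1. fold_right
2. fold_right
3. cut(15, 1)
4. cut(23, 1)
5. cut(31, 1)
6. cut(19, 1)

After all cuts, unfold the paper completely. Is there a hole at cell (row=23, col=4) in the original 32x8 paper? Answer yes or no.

Op 1 fold_right: fold axis v@4; visible region now rows[0,32) x cols[4,8) = 32x4
Op 2 fold_right: fold axis v@6; visible region now rows[0,32) x cols[6,8) = 32x2
Op 3 cut(15, 1): punch at orig (15,7); cuts so far [(15, 7)]; region rows[0,32) x cols[6,8) = 32x2
Op 4 cut(23, 1): punch at orig (23,7); cuts so far [(15, 7), (23, 7)]; region rows[0,32) x cols[6,8) = 32x2
Op 5 cut(31, 1): punch at orig (31,7); cuts so far [(15, 7), (23, 7), (31, 7)]; region rows[0,32) x cols[6,8) = 32x2
Op 6 cut(19, 1): punch at orig (19,7); cuts so far [(15, 7), (19, 7), (23, 7), (31, 7)]; region rows[0,32) x cols[6,8) = 32x2
Unfold 1 (reflect across v@6): 8 holes -> [(15, 4), (15, 7), (19, 4), (19, 7), (23, 4), (23, 7), (31, 4), (31, 7)]
Unfold 2 (reflect across v@4): 16 holes -> [(15, 0), (15, 3), (15, 4), (15, 7), (19, 0), (19, 3), (19, 4), (19, 7), (23, 0), (23, 3), (23, 4), (23, 7), (31, 0), (31, 3), (31, 4), (31, 7)]
Holes: [(15, 0), (15, 3), (15, 4), (15, 7), (19, 0), (19, 3), (19, 4), (19, 7), (23, 0), (23, 3), (23, 4), (23, 7), (31, 0), (31, 3), (31, 4), (31, 7)]

Answer: yes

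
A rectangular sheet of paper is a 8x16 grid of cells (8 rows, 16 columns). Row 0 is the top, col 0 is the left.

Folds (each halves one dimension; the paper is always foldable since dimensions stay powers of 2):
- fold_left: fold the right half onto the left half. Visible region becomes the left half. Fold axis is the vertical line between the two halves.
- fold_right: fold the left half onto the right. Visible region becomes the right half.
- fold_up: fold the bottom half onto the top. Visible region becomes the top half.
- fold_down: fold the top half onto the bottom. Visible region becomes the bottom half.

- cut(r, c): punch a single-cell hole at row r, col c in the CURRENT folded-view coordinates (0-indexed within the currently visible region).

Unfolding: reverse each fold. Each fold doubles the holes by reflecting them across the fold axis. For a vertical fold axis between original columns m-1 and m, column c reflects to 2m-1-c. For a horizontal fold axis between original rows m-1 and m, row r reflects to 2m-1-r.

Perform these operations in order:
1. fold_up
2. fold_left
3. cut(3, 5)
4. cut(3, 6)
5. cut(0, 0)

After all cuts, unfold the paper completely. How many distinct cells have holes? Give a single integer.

Op 1 fold_up: fold axis h@4; visible region now rows[0,4) x cols[0,16) = 4x16
Op 2 fold_left: fold axis v@8; visible region now rows[0,4) x cols[0,8) = 4x8
Op 3 cut(3, 5): punch at orig (3,5); cuts so far [(3, 5)]; region rows[0,4) x cols[0,8) = 4x8
Op 4 cut(3, 6): punch at orig (3,6); cuts so far [(3, 5), (3, 6)]; region rows[0,4) x cols[0,8) = 4x8
Op 5 cut(0, 0): punch at orig (0,0); cuts so far [(0, 0), (3, 5), (3, 6)]; region rows[0,4) x cols[0,8) = 4x8
Unfold 1 (reflect across v@8): 6 holes -> [(0, 0), (0, 15), (3, 5), (3, 6), (3, 9), (3, 10)]
Unfold 2 (reflect across h@4): 12 holes -> [(0, 0), (0, 15), (3, 5), (3, 6), (3, 9), (3, 10), (4, 5), (4, 6), (4, 9), (4, 10), (7, 0), (7, 15)]

Answer: 12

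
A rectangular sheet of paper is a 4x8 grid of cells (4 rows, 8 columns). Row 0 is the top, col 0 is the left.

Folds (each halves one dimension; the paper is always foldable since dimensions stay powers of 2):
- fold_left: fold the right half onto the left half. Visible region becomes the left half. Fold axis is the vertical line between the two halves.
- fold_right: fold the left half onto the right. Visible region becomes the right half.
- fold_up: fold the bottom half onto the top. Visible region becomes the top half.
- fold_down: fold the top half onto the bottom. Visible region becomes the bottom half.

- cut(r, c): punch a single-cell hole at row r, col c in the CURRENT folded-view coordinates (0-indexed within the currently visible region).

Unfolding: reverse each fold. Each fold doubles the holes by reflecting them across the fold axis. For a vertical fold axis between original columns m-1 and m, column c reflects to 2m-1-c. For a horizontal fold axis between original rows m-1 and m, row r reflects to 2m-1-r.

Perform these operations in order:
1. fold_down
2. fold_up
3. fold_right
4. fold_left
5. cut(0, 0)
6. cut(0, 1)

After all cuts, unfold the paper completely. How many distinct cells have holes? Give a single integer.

Answer: 32

Derivation:
Op 1 fold_down: fold axis h@2; visible region now rows[2,4) x cols[0,8) = 2x8
Op 2 fold_up: fold axis h@3; visible region now rows[2,3) x cols[0,8) = 1x8
Op 3 fold_right: fold axis v@4; visible region now rows[2,3) x cols[4,8) = 1x4
Op 4 fold_left: fold axis v@6; visible region now rows[2,3) x cols[4,6) = 1x2
Op 5 cut(0, 0): punch at orig (2,4); cuts so far [(2, 4)]; region rows[2,3) x cols[4,6) = 1x2
Op 6 cut(0, 1): punch at orig (2,5); cuts so far [(2, 4), (2, 5)]; region rows[2,3) x cols[4,6) = 1x2
Unfold 1 (reflect across v@6): 4 holes -> [(2, 4), (2, 5), (2, 6), (2, 7)]
Unfold 2 (reflect across v@4): 8 holes -> [(2, 0), (2, 1), (2, 2), (2, 3), (2, 4), (2, 5), (2, 6), (2, 7)]
Unfold 3 (reflect across h@3): 16 holes -> [(2, 0), (2, 1), (2, 2), (2, 3), (2, 4), (2, 5), (2, 6), (2, 7), (3, 0), (3, 1), (3, 2), (3, 3), (3, 4), (3, 5), (3, 6), (3, 7)]
Unfold 4 (reflect across h@2): 32 holes -> [(0, 0), (0, 1), (0, 2), (0, 3), (0, 4), (0, 5), (0, 6), (0, 7), (1, 0), (1, 1), (1, 2), (1, 3), (1, 4), (1, 5), (1, 6), (1, 7), (2, 0), (2, 1), (2, 2), (2, 3), (2, 4), (2, 5), (2, 6), (2, 7), (3, 0), (3, 1), (3, 2), (3, 3), (3, 4), (3, 5), (3, 6), (3, 7)]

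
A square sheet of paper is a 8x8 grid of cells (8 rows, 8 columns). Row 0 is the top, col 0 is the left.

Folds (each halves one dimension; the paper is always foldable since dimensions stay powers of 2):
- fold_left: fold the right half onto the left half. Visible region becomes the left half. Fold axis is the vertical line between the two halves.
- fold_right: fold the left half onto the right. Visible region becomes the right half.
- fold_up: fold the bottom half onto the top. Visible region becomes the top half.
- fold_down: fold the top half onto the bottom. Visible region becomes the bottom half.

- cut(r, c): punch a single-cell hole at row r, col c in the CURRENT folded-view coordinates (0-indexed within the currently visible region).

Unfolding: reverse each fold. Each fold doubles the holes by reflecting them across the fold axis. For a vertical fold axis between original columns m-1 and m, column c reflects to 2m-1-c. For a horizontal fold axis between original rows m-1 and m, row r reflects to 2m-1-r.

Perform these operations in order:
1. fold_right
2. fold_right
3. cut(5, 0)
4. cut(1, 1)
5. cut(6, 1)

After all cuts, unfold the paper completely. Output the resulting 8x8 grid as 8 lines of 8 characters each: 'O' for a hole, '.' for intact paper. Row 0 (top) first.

Op 1 fold_right: fold axis v@4; visible region now rows[0,8) x cols[4,8) = 8x4
Op 2 fold_right: fold axis v@6; visible region now rows[0,8) x cols[6,8) = 8x2
Op 3 cut(5, 0): punch at orig (5,6); cuts so far [(5, 6)]; region rows[0,8) x cols[6,8) = 8x2
Op 4 cut(1, 1): punch at orig (1,7); cuts so far [(1, 7), (5, 6)]; region rows[0,8) x cols[6,8) = 8x2
Op 5 cut(6, 1): punch at orig (6,7); cuts so far [(1, 7), (5, 6), (6, 7)]; region rows[0,8) x cols[6,8) = 8x2
Unfold 1 (reflect across v@6): 6 holes -> [(1, 4), (1, 7), (5, 5), (5, 6), (6, 4), (6, 7)]
Unfold 2 (reflect across v@4): 12 holes -> [(1, 0), (1, 3), (1, 4), (1, 7), (5, 1), (5, 2), (5, 5), (5, 6), (6, 0), (6, 3), (6, 4), (6, 7)]

Answer: ........
O..OO..O
........
........
........
.OO..OO.
O..OO..O
........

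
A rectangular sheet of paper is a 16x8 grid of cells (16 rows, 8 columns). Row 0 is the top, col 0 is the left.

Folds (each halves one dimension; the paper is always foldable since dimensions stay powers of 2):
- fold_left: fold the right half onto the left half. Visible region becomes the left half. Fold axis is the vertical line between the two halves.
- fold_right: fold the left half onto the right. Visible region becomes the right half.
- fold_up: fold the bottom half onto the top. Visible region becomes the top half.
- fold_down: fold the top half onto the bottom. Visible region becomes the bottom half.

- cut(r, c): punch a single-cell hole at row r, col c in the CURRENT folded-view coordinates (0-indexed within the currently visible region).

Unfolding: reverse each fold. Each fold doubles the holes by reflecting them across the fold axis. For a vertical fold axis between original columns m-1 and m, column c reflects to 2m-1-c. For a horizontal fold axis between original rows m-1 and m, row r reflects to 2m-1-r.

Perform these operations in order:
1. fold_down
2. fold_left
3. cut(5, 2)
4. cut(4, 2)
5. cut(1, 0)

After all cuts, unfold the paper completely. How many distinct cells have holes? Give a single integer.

Op 1 fold_down: fold axis h@8; visible region now rows[8,16) x cols[0,8) = 8x8
Op 2 fold_left: fold axis v@4; visible region now rows[8,16) x cols[0,4) = 8x4
Op 3 cut(5, 2): punch at orig (13,2); cuts so far [(13, 2)]; region rows[8,16) x cols[0,4) = 8x4
Op 4 cut(4, 2): punch at orig (12,2); cuts so far [(12, 2), (13, 2)]; region rows[8,16) x cols[0,4) = 8x4
Op 5 cut(1, 0): punch at orig (9,0); cuts so far [(9, 0), (12, 2), (13, 2)]; region rows[8,16) x cols[0,4) = 8x4
Unfold 1 (reflect across v@4): 6 holes -> [(9, 0), (9, 7), (12, 2), (12, 5), (13, 2), (13, 5)]
Unfold 2 (reflect across h@8): 12 holes -> [(2, 2), (2, 5), (3, 2), (3, 5), (6, 0), (6, 7), (9, 0), (9, 7), (12, 2), (12, 5), (13, 2), (13, 5)]

Answer: 12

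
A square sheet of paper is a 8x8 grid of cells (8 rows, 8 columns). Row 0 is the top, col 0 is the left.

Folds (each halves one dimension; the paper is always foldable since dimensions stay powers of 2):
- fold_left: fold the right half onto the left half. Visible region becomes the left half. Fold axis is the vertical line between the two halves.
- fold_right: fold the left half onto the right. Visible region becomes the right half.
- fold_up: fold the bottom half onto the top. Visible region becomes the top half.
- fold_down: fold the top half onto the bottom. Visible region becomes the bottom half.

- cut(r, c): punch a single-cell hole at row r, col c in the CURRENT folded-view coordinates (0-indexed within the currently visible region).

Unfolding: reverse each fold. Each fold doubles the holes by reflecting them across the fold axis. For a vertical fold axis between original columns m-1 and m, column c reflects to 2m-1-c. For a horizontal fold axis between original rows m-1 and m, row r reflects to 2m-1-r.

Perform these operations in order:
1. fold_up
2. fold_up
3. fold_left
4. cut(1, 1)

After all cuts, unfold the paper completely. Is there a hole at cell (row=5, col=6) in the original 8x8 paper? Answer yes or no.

Op 1 fold_up: fold axis h@4; visible region now rows[0,4) x cols[0,8) = 4x8
Op 2 fold_up: fold axis h@2; visible region now rows[0,2) x cols[0,8) = 2x8
Op 3 fold_left: fold axis v@4; visible region now rows[0,2) x cols[0,4) = 2x4
Op 4 cut(1, 1): punch at orig (1,1); cuts so far [(1, 1)]; region rows[0,2) x cols[0,4) = 2x4
Unfold 1 (reflect across v@4): 2 holes -> [(1, 1), (1, 6)]
Unfold 2 (reflect across h@2): 4 holes -> [(1, 1), (1, 6), (2, 1), (2, 6)]
Unfold 3 (reflect across h@4): 8 holes -> [(1, 1), (1, 6), (2, 1), (2, 6), (5, 1), (5, 6), (6, 1), (6, 6)]
Holes: [(1, 1), (1, 6), (2, 1), (2, 6), (5, 1), (5, 6), (6, 1), (6, 6)]

Answer: yes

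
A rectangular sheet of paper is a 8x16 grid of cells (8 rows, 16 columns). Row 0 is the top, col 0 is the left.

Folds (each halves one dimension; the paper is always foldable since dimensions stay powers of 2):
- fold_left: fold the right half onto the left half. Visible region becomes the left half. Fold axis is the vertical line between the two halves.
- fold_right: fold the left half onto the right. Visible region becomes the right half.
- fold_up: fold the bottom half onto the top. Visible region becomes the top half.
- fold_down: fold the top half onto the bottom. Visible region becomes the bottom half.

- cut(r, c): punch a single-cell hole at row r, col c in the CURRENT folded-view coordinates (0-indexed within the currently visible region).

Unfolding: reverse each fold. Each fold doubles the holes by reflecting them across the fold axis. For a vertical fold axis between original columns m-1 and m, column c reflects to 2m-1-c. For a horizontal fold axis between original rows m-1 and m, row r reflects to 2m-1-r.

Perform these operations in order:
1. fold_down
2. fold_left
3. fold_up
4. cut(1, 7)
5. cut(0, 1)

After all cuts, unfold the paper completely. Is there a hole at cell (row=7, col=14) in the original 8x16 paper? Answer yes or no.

Answer: yes

Derivation:
Op 1 fold_down: fold axis h@4; visible region now rows[4,8) x cols[0,16) = 4x16
Op 2 fold_left: fold axis v@8; visible region now rows[4,8) x cols[0,8) = 4x8
Op 3 fold_up: fold axis h@6; visible region now rows[4,6) x cols[0,8) = 2x8
Op 4 cut(1, 7): punch at orig (5,7); cuts so far [(5, 7)]; region rows[4,6) x cols[0,8) = 2x8
Op 5 cut(0, 1): punch at orig (4,1); cuts so far [(4, 1), (5, 7)]; region rows[4,6) x cols[0,8) = 2x8
Unfold 1 (reflect across h@6): 4 holes -> [(4, 1), (5, 7), (6, 7), (7, 1)]
Unfold 2 (reflect across v@8): 8 holes -> [(4, 1), (4, 14), (5, 7), (5, 8), (6, 7), (6, 8), (7, 1), (7, 14)]
Unfold 3 (reflect across h@4): 16 holes -> [(0, 1), (0, 14), (1, 7), (1, 8), (2, 7), (2, 8), (3, 1), (3, 14), (4, 1), (4, 14), (5, 7), (5, 8), (6, 7), (6, 8), (7, 1), (7, 14)]
Holes: [(0, 1), (0, 14), (1, 7), (1, 8), (2, 7), (2, 8), (3, 1), (3, 14), (4, 1), (4, 14), (5, 7), (5, 8), (6, 7), (6, 8), (7, 1), (7, 14)]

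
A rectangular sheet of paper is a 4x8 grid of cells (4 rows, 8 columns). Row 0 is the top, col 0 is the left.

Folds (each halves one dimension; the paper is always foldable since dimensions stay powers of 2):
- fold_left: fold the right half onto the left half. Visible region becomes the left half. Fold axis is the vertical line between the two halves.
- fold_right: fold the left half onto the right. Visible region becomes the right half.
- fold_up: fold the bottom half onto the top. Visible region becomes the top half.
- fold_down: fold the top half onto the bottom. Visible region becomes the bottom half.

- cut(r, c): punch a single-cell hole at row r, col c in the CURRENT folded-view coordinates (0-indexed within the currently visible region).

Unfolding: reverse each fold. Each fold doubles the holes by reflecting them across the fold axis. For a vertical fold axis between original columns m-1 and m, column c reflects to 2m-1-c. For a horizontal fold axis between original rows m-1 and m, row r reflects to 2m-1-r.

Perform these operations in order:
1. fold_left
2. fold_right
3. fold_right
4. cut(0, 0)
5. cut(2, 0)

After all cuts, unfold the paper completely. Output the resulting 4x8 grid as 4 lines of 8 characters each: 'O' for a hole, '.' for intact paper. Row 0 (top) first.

Answer: OOOOOOOO
........
OOOOOOOO
........

Derivation:
Op 1 fold_left: fold axis v@4; visible region now rows[0,4) x cols[0,4) = 4x4
Op 2 fold_right: fold axis v@2; visible region now rows[0,4) x cols[2,4) = 4x2
Op 3 fold_right: fold axis v@3; visible region now rows[0,4) x cols[3,4) = 4x1
Op 4 cut(0, 0): punch at orig (0,3); cuts so far [(0, 3)]; region rows[0,4) x cols[3,4) = 4x1
Op 5 cut(2, 0): punch at orig (2,3); cuts so far [(0, 3), (2, 3)]; region rows[0,4) x cols[3,4) = 4x1
Unfold 1 (reflect across v@3): 4 holes -> [(0, 2), (0, 3), (2, 2), (2, 3)]
Unfold 2 (reflect across v@2): 8 holes -> [(0, 0), (0, 1), (0, 2), (0, 3), (2, 0), (2, 1), (2, 2), (2, 3)]
Unfold 3 (reflect across v@4): 16 holes -> [(0, 0), (0, 1), (0, 2), (0, 3), (0, 4), (0, 5), (0, 6), (0, 7), (2, 0), (2, 1), (2, 2), (2, 3), (2, 4), (2, 5), (2, 6), (2, 7)]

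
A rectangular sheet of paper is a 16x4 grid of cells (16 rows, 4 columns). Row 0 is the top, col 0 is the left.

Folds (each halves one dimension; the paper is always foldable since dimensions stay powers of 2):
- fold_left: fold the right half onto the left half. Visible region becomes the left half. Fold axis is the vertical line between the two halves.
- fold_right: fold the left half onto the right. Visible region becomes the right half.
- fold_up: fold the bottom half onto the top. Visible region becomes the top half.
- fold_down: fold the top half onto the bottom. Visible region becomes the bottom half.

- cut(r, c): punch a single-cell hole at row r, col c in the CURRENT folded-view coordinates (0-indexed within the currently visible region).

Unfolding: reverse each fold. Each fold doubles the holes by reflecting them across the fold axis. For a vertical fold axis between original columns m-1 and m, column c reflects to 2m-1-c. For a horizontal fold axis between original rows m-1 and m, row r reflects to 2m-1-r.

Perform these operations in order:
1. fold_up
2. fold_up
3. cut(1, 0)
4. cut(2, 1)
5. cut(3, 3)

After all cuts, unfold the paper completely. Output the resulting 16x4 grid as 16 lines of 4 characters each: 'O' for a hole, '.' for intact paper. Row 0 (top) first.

Op 1 fold_up: fold axis h@8; visible region now rows[0,8) x cols[0,4) = 8x4
Op 2 fold_up: fold axis h@4; visible region now rows[0,4) x cols[0,4) = 4x4
Op 3 cut(1, 0): punch at orig (1,0); cuts so far [(1, 0)]; region rows[0,4) x cols[0,4) = 4x4
Op 4 cut(2, 1): punch at orig (2,1); cuts so far [(1, 0), (2, 1)]; region rows[0,4) x cols[0,4) = 4x4
Op 5 cut(3, 3): punch at orig (3,3); cuts so far [(1, 0), (2, 1), (3, 3)]; region rows[0,4) x cols[0,4) = 4x4
Unfold 1 (reflect across h@4): 6 holes -> [(1, 0), (2, 1), (3, 3), (4, 3), (5, 1), (6, 0)]
Unfold 2 (reflect across h@8): 12 holes -> [(1, 0), (2, 1), (3, 3), (4, 3), (5, 1), (6, 0), (9, 0), (10, 1), (11, 3), (12, 3), (13, 1), (14, 0)]

Answer: ....
O...
.O..
...O
...O
.O..
O...
....
....
O...
.O..
...O
...O
.O..
O...
....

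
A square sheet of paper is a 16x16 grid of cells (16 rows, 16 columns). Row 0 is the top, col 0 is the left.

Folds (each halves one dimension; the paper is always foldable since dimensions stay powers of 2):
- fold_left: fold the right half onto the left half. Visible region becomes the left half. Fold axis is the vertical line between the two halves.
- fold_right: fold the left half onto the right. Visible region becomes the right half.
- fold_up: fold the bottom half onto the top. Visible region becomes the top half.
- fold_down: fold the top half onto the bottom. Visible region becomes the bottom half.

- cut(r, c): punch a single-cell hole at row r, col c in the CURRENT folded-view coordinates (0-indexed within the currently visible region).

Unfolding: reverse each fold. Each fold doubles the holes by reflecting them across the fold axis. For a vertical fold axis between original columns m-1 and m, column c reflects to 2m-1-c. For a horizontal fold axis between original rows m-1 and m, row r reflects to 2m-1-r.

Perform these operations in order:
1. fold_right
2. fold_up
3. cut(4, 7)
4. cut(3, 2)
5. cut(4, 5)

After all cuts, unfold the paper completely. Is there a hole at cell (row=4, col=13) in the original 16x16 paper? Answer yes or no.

Op 1 fold_right: fold axis v@8; visible region now rows[0,16) x cols[8,16) = 16x8
Op 2 fold_up: fold axis h@8; visible region now rows[0,8) x cols[8,16) = 8x8
Op 3 cut(4, 7): punch at orig (4,15); cuts so far [(4, 15)]; region rows[0,8) x cols[8,16) = 8x8
Op 4 cut(3, 2): punch at orig (3,10); cuts so far [(3, 10), (4, 15)]; region rows[0,8) x cols[8,16) = 8x8
Op 5 cut(4, 5): punch at orig (4,13); cuts so far [(3, 10), (4, 13), (4, 15)]; region rows[0,8) x cols[8,16) = 8x8
Unfold 1 (reflect across h@8): 6 holes -> [(3, 10), (4, 13), (4, 15), (11, 13), (11, 15), (12, 10)]
Unfold 2 (reflect across v@8): 12 holes -> [(3, 5), (3, 10), (4, 0), (4, 2), (4, 13), (4, 15), (11, 0), (11, 2), (11, 13), (11, 15), (12, 5), (12, 10)]
Holes: [(3, 5), (3, 10), (4, 0), (4, 2), (4, 13), (4, 15), (11, 0), (11, 2), (11, 13), (11, 15), (12, 5), (12, 10)]

Answer: yes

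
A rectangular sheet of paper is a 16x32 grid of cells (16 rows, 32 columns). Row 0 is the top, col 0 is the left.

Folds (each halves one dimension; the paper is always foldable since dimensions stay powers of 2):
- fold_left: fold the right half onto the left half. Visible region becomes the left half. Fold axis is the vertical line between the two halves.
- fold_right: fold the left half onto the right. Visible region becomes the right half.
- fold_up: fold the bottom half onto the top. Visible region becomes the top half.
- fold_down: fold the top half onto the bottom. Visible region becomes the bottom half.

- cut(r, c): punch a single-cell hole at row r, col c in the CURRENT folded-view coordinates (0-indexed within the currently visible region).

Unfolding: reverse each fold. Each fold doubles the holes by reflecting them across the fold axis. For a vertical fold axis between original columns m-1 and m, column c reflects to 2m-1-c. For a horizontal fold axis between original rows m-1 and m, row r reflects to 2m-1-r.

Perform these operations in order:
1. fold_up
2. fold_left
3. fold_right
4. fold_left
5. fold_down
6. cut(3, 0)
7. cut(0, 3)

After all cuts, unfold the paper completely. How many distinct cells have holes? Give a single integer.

Answer: 64

Derivation:
Op 1 fold_up: fold axis h@8; visible region now rows[0,8) x cols[0,32) = 8x32
Op 2 fold_left: fold axis v@16; visible region now rows[0,8) x cols[0,16) = 8x16
Op 3 fold_right: fold axis v@8; visible region now rows[0,8) x cols[8,16) = 8x8
Op 4 fold_left: fold axis v@12; visible region now rows[0,8) x cols[8,12) = 8x4
Op 5 fold_down: fold axis h@4; visible region now rows[4,8) x cols[8,12) = 4x4
Op 6 cut(3, 0): punch at orig (7,8); cuts so far [(7, 8)]; region rows[4,8) x cols[8,12) = 4x4
Op 7 cut(0, 3): punch at orig (4,11); cuts so far [(4, 11), (7, 8)]; region rows[4,8) x cols[8,12) = 4x4
Unfold 1 (reflect across h@4): 4 holes -> [(0, 8), (3, 11), (4, 11), (7, 8)]
Unfold 2 (reflect across v@12): 8 holes -> [(0, 8), (0, 15), (3, 11), (3, 12), (4, 11), (4, 12), (7, 8), (7, 15)]
Unfold 3 (reflect across v@8): 16 holes -> [(0, 0), (0, 7), (0, 8), (0, 15), (3, 3), (3, 4), (3, 11), (3, 12), (4, 3), (4, 4), (4, 11), (4, 12), (7, 0), (7, 7), (7, 8), (7, 15)]
Unfold 4 (reflect across v@16): 32 holes -> [(0, 0), (0, 7), (0, 8), (0, 15), (0, 16), (0, 23), (0, 24), (0, 31), (3, 3), (3, 4), (3, 11), (3, 12), (3, 19), (3, 20), (3, 27), (3, 28), (4, 3), (4, 4), (4, 11), (4, 12), (4, 19), (4, 20), (4, 27), (4, 28), (7, 0), (7, 7), (7, 8), (7, 15), (7, 16), (7, 23), (7, 24), (7, 31)]
Unfold 5 (reflect across h@8): 64 holes -> [(0, 0), (0, 7), (0, 8), (0, 15), (0, 16), (0, 23), (0, 24), (0, 31), (3, 3), (3, 4), (3, 11), (3, 12), (3, 19), (3, 20), (3, 27), (3, 28), (4, 3), (4, 4), (4, 11), (4, 12), (4, 19), (4, 20), (4, 27), (4, 28), (7, 0), (7, 7), (7, 8), (7, 15), (7, 16), (7, 23), (7, 24), (7, 31), (8, 0), (8, 7), (8, 8), (8, 15), (8, 16), (8, 23), (8, 24), (8, 31), (11, 3), (11, 4), (11, 11), (11, 12), (11, 19), (11, 20), (11, 27), (11, 28), (12, 3), (12, 4), (12, 11), (12, 12), (12, 19), (12, 20), (12, 27), (12, 28), (15, 0), (15, 7), (15, 8), (15, 15), (15, 16), (15, 23), (15, 24), (15, 31)]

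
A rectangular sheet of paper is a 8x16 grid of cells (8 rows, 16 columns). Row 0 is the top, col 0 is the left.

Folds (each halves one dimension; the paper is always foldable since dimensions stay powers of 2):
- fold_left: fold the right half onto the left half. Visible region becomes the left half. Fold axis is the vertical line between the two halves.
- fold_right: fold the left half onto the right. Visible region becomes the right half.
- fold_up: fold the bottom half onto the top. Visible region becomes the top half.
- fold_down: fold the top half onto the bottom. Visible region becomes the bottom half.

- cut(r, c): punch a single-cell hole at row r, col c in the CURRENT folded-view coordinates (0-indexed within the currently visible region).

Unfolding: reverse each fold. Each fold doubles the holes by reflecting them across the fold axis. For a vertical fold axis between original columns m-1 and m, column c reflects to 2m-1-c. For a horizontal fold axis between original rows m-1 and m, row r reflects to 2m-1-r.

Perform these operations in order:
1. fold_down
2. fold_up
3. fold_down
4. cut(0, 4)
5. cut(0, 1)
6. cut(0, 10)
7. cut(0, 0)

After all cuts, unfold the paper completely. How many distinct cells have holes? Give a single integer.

Op 1 fold_down: fold axis h@4; visible region now rows[4,8) x cols[0,16) = 4x16
Op 2 fold_up: fold axis h@6; visible region now rows[4,6) x cols[0,16) = 2x16
Op 3 fold_down: fold axis h@5; visible region now rows[5,6) x cols[0,16) = 1x16
Op 4 cut(0, 4): punch at orig (5,4); cuts so far [(5, 4)]; region rows[5,6) x cols[0,16) = 1x16
Op 5 cut(0, 1): punch at orig (5,1); cuts so far [(5, 1), (5, 4)]; region rows[5,6) x cols[0,16) = 1x16
Op 6 cut(0, 10): punch at orig (5,10); cuts so far [(5, 1), (5, 4), (5, 10)]; region rows[5,6) x cols[0,16) = 1x16
Op 7 cut(0, 0): punch at orig (5,0); cuts so far [(5, 0), (5, 1), (5, 4), (5, 10)]; region rows[5,6) x cols[0,16) = 1x16
Unfold 1 (reflect across h@5): 8 holes -> [(4, 0), (4, 1), (4, 4), (4, 10), (5, 0), (5, 1), (5, 4), (5, 10)]
Unfold 2 (reflect across h@6): 16 holes -> [(4, 0), (4, 1), (4, 4), (4, 10), (5, 0), (5, 1), (5, 4), (5, 10), (6, 0), (6, 1), (6, 4), (6, 10), (7, 0), (7, 1), (7, 4), (7, 10)]
Unfold 3 (reflect across h@4): 32 holes -> [(0, 0), (0, 1), (0, 4), (0, 10), (1, 0), (1, 1), (1, 4), (1, 10), (2, 0), (2, 1), (2, 4), (2, 10), (3, 0), (3, 1), (3, 4), (3, 10), (4, 0), (4, 1), (4, 4), (4, 10), (5, 0), (5, 1), (5, 4), (5, 10), (6, 0), (6, 1), (6, 4), (6, 10), (7, 0), (7, 1), (7, 4), (7, 10)]

Answer: 32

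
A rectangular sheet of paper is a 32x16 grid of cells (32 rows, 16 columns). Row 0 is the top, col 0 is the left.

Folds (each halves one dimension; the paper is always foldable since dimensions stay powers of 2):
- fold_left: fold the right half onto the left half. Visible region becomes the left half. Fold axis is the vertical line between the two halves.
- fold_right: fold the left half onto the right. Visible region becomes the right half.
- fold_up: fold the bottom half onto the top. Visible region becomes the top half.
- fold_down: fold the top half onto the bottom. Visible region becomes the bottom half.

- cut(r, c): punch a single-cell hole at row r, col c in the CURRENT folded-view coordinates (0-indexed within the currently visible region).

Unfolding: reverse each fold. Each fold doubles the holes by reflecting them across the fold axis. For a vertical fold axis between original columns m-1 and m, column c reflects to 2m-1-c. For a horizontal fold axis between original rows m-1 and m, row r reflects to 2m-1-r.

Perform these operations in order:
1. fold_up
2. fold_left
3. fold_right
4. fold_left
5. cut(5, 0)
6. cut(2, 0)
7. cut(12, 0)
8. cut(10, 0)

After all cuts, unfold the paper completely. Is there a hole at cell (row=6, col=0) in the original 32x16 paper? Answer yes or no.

Op 1 fold_up: fold axis h@16; visible region now rows[0,16) x cols[0,16) = 16x16
Op 2 fold_left: fold axis v@8; visible region now rows[0,16) x cols[0,8) = 16x8
Op 3 fold_right: fold axis v@4; visible region now rows[0,16) x cols[4,8) = 16x4
Op 4 fold_left: fold axis v@6; visible region now rows[0,16) x cols[4,6) = 16x2
Op 5 cut(5, 0): punch at orig (5,4); cuts so far [(5, 4)]; region rows[0,16) x cols[4,6) = 16x2
Op 6 cut(2, 0): punch at orig (2,4); cuts so far [(2, 4), (5, 4)]; region rows[0,16) x cols[4,6) = 16x2
Op 7 cut(12, 0): punch at orig (12,4); cuts so far [(2, 4), (5, 4), (12, 4)]; region rows[0,16) x cols[4,6) = 16x2
Op 8 cut(10, 0): punch at orig (10,4); cuts so far [(2, 4), (5, 4), (10, 4), (12, 4)]; region rows[0,16) x cols[4,6) = 16x2
Unfold 1 (reflect across v@6): 8 holes -> [(2, 4), (2, 7), (5, 4), (5, 7), (10, 4), (10, 7), (12, 4), (12, 7)]
Unfold 2 (reflect across v@4): 16 holes -> [(2, 0), (2, 3), (2, 4), (2, 7), (5, 0), (5, 3), (5, 4), (5, 7), (10, 0), (10, 3), (10, 4), (10, 7), (12, 0), (12, 3), (12, 4), (12, 7)]
Unfold 3 (reflect across v@8): 32 holes -> [(2, 0), (2, 3), (2, 4), (2, 7), (2, 8), (2, 11), (2, 12), (2, 15), (5, 0), (5, 3), (5, 4), (5, 7), (5, 8), (5, 11), (5, 12), (5, 15), (10, 0), (10, 3), (10, 4), (10, 7), (10, 8), (10, 11), (10, 12), (10, 15), (12, 0), (12, 3), (12, 4), (12, 7), (12, 8), (12, 11), (12, 12), (12, 15)]
Unfold 4 (reflect across h@16): 64 holes -> [(2, 0), (2, 3), (2, 4), (2, 7), (2, 8), (2, 11), (2, 12), (2, 15), (5, 0), (5, 3), (5, 4), (5, 7), (5, 8), (5, 11), (5, 12), (5, 15), (10, 0), (10, 3), (10, 4), (10, 7), (10, 8), (10, 11), (10, 12), (10, 15), (12, 0), (12, 3), (12, 4), (12, 7), (12, 8), (12, 11), (12, 12), (12, 15), (19, 0), (19, 3), (19, 4), (19, 7), (19, 8), (19, 11), (19, 12), (19, 15), (21, 0), (21, 3), (21, 4), (21, 7), (21, 8), (21, 11), (21, 12), (21, 15), (26, 0), (26, 3), (26, 4), (26, 7), (26, 8), (26, 11), (26, 12), (26, 15), (29, 0), (29, 3), (29, 4), (29, 7), (29, 8), (29, 11), (29, 12), (29, 15)]
Holes: [(2, 0), (2, 3), (2, 4), (2, 7), (2, 8), (2, 11), (2, 12), (2, 15), (5, 0), (5, 3), (5, 4), (5, 7), (5, 8), (5, 11), (5, 12), (5, 15), (10, 0), (10, 3), (10, 4), (10, 7), (10, 8), (10, 11), (10, 12), (10, 15), (12, 0), (12, 3), (12, 4), (12, 7), (12, 8), (12, 11), (12, 12), (12, 15), (19, 0), (19, 3), (19, 4), (19, 7), (19, 8), (19, 11), (19, 12), (19, 15), (21, 0), (21, 3), (21, 4), (21, 7), (21, 8), (21, 11), (21, 12), (21, 15), (26, 0), (26, 3), (26, 4), (26, 7), (26, 8), (26, 11), (26, 12), (26, 15), (29, 0), (29, 3), (29, 4), (29, 7), (29, 8), (29, 11), (29, 12), (29, 15)]

Answer: no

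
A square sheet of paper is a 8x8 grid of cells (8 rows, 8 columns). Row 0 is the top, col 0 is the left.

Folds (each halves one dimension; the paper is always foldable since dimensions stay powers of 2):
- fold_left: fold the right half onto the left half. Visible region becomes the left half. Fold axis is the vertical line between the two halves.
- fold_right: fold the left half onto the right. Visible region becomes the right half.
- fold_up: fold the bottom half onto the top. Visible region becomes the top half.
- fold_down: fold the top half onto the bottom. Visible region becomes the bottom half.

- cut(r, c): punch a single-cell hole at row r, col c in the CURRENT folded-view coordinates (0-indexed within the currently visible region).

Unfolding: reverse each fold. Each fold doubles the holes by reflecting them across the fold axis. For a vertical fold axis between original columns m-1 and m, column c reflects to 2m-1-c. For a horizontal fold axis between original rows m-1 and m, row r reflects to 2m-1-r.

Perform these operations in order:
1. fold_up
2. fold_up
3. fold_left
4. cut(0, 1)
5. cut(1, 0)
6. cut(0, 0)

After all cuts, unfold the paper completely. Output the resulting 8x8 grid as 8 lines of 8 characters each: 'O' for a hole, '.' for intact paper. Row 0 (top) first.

Answer: OO....OO
O......O
O......O
OO....OO
OO....OO
O......O
O......O
OO....OO

Derivation:
Op 1 fold_up: fold axis h@4; visible region now rows[0,4) x cols[0,8) = 4x8
Op 2 fold_up: fold axis h@2; visible region now rows[0,2) x cols[0,8) = 2x8
Op 3 fold_left: fold axis v@4; visible region now rows[0,2) x cols[0,4) = 2x4
Op 4 cut(0, 1): punch at orig (0,1); cuts so far [(0, 1)]; region rows[0,2) x cols[0,4) = 2x4
Op 5 cut(1, 0): punch at orig (1,0); cuts so far [(0, 1), (1, 0)]; region rows[0,2) x cols[0,4) = 2x4
Op 6 cut(0, 0): punch at orig (0,0); cuts so far [(0, 0), (0, 1), (1, 0)]; region rows[0,2) x cols[0,4) = 2x4
Unfold 1 (reflect across v@4): 6 holes -> [(0, 0), (0, 1), (0, 6), (0, 7), (1, 0), (1, 7)]
Unfold 2 (reflect across h@2): 12 holes -> [(0, 0), (0, 1), (0, 6), (0, 7), (1, 0), (1, 7), (2, 0), (2, 7), (3, 0), (3, 1), (3, 6), (3, 7)]
Unfold 3 (reflect across h@4): 24 holes -> [(0, 0), (0, 1), (0, 6), (0, 7), (1, 0), (1, 7), (2, 0), (2, 7), (3, 0), (3, 1), (3, 6), (3, 7), (4, 0), (4, 1), (4, 6), (4, 7), (5, 0), (5, 7), (6, 0), (6, 7), (7, 0), (7, 1), (7, 6), (7, 7)]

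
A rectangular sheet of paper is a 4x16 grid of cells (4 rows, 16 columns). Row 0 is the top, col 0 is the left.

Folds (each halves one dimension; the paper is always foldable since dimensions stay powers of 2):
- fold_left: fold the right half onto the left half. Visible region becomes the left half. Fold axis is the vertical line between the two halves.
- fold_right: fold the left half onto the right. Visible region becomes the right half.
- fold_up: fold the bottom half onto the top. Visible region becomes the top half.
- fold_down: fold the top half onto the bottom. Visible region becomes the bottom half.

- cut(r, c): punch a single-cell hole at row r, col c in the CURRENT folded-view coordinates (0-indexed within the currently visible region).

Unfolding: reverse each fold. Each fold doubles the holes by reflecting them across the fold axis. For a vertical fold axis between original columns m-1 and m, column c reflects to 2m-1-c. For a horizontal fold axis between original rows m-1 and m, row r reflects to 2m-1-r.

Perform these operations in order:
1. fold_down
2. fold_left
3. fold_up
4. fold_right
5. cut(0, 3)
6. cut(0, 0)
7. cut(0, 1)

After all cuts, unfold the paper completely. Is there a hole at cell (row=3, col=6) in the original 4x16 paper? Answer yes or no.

Answer: no

Derivation:
Op 1 fold_down: fold axis h@2; visible region now rows[2,4) x cols[0,16) = 2x16
Op 2 fold_left: fold axis v@8; visible region now rows[2,4) x cols[0,8) = 2x8
Op 3 fold_up: fold axis h@3; visible region now rows[2,3) x cols[0,8) = 1x8
Op 4 fold_right: fold axis v@4; visible region now rows[2,3) x cols[4,8) = 1x4
Op 5 cut(0, 3): punch at orig (2,7); cuts so far [(2, 7)]; region rows[2,3) x cols[4,8) = 1x4
Op 6 cut(0, 0): punch at orig (2,4); cuts so far [(2, 4), (2, 7)]; region rows[2,3) x cols[4,8) = 1x4
Op 7 cut(0, 1): punch at orig (2,5); cuts so far [(2, 4), (2, 5), (2, 7)]; region rows[2,3) x cols[4,8) = 1x4
Unfold 1 (reflect across v@4): 6 holes -> [(2, 0), (2, 2), (2, 3), (2, 4), (2, 5), (2, 7)]
Unfold 2 (reflect across h@3): 12 holes -> [(2, 0), (2, 2), (2, 3), (2, 4), (2, 5), (2, 7), (3, 0), (3, 2), (3, 3), (3, 4), (3, 5), (3, 7)]
Unfold 3 (reflect across v@8): 24 holes -> [(2, 0), (2, 2), (2, 3), (2, 4), (2, 5), (2, 7), (2, 8), (2, 10), (2, 11), (2, 12), (2, 13), (2, 15), (3, 0), (3, 2), (3, 3), (3, 4), (3, 5), (3, 7), (3, 8), (3, 10), (3, 11), (3, 12), (3, 13), (3, 15)]
Unfold 4 (reflect across h@2): 48 holes -> [(0, 0), (0, 2), (0, 3), (0, 4), (0, 5), (0, 7), (0, 8), (0, 10), (0, 11), (0, 12), (0, 13), (0, 15), (1, 0), (1, 2), (1, 3), (1, 4), (1, 5), (1, 7), (1, 8), (1, 10), (1, 11), (1, 12), (1, 13), (1, 15), (2, 0), (2, 2), (2, 3), (2, 4), (2, 5), (2, 7), (2, 8), (2, 10), (2, 11), (2, 12), (2, 13), (2, 15), (3, 0), (3, 2), (3, 3), (3, 4), (3, 5), (3, 7), (3, 8), (3, 10), (3, 11), (3, 12), (3, 13), (3, 15)]
Holes: [(0, 0), (0, 2), (0, 3), (0, 4), (0, 5), (0, 7), (0, 8), (0, 10), (0, 11), (0, 12), (0, 13), (0, 15), (1, 0), (1, 2), (1, 3), (1, 4), (1, 5), (1, 7), (1, 8), (1, 10), (1, 11), (1, 12), (1, 13), (1, 15), (2, 0), (2, 2), (2, 3), (2, 4), (2, 5), (2, 7), (2, 8), (2, 10), (2, 11), (2, 12), (2, 13), (2, 15), (3, 0), (3, 2), (3, 3), (3, 4), (3, 5), (3, 7), (3, 8), (3, 10), (3, 11), (3, 12), (3, 13), (3, 15)]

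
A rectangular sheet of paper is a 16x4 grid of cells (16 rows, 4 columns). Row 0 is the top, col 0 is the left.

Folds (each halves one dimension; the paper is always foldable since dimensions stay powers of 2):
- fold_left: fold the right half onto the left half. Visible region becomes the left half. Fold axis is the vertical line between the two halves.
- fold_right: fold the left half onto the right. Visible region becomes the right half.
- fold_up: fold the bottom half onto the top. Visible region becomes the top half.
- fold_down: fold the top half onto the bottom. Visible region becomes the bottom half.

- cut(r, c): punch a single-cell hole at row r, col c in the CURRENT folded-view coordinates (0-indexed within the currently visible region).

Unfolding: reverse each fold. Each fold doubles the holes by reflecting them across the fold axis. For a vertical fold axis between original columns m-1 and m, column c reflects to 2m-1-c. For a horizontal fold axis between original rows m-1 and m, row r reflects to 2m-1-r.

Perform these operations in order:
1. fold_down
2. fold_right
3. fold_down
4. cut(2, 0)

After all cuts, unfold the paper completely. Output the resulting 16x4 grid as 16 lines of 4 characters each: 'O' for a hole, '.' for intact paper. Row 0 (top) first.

Op 1 fold_down: fold axis h@8; visible region now rows[8,16) x cols[0,4) = 8x4
Op 2 fold_right: fold axis v@2; visible region now rows[8,16) x cols[2,4) = 8x2
Op 3 fold_down: fold axis h@12; visible region now rows[12,16) x cols[2,4) = 4x2
Op 4 cut(2, 0): punch at orig (14,2); cuts so far [(14, 2)]; region rows[12,16) x cols[2,4) = 4x2
Unfold 1 (reflect across h@12): 2 holes -> [(9, 2), (14, 2)]
Unfold 2 (reflect across v@2): 4 holes -> [(9, 1), (9, 2), (14, 1), (14, 2)]
Unfold 3 (reflect across h@8): 8 holes -> [(1, 1), (1, 2), (6, 1), (6, 2), (9, 1), (9, 2), (14, 1), (14, 2)]

Answer: ....
.OO.
....
....
....
....
.OO.
....
....
.OO.
....
....
....
....
.OO.
....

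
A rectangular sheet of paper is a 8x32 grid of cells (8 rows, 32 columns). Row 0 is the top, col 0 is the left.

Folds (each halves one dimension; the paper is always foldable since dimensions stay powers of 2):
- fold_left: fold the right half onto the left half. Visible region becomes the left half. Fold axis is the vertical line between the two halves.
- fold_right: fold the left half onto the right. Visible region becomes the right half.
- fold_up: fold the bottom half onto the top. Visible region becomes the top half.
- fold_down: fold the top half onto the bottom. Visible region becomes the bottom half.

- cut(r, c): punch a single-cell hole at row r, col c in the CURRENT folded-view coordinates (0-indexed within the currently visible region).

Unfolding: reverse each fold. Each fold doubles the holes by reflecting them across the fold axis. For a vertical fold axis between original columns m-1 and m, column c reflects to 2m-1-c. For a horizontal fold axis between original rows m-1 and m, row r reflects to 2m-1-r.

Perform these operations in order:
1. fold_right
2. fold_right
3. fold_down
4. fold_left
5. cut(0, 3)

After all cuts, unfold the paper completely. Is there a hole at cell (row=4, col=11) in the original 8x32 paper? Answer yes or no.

Op 1 fold_right: fold axis v@16; visible region now rows[0,8) x cols[16,32) = 8x16
Op 2 fold_right: fold axis v@24; visible region now rows[0,8) x cols[24,32) = 8x8
Op 3 fold_down: fold axis h@4; visible region now rows[4,8) x cols[24,32) = 4x8
Op 4 fold_left: fold axis v@28; visible region now rows[4,8) x cols[24,28) = 4x4
Op 5 cut(0, 3): punch at orig (4,27); cuts so far [(4, 27)]; region rows[4,8) x cols[24,28) = 4x4
Unfold 1 (reflect across v@28): 2 holes -> [(4, 27), (4, 28)]
Unfold 2 (reflect across h@4): 4 holes -> [(3, 27), (3, 28), (4, 27), (4, 28)]
Unfold 3 (reflect across v@24): 8 holes -> [(3, 19), (3, 20), (3, 27), (3, 28), (4, 19), (4, 20), (4, 27), (4, 28)]
Unfold 4 (reflect across v@16): 16 holes -> [(3, 3), (3, 4), (3, 11), (3, 12), (3, 19), (3, 20), (3, 27), (3, 28), (4, 3), (4, 4), (4, 11), (4, 12), (4, 19), (4, 20), (4, 27), (4, 28)]
Holes: [(3, 3), (3, 4), (3, 11), (3, 12), (3, 19), (3, 20), (3, 27), (3, 28), (4, 3), (4, 4), (4, 11), (4, 12), (4, 19), (4, 20), (4, 27), (4, 28)]

Answer: yes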